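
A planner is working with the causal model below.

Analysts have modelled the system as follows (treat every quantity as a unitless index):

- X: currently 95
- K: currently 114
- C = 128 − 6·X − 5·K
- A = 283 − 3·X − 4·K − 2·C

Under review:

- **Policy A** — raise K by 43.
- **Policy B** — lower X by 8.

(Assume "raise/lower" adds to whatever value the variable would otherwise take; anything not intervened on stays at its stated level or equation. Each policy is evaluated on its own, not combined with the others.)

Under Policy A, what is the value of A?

Policy A (K + 43):
  X = 95
  K = 114 + 43 = 157
  C = 128 − 6·95 − 5·157 = -1227
  A = 283 − 3·95 − 4·157 − 2·(-1227) = 1824

1824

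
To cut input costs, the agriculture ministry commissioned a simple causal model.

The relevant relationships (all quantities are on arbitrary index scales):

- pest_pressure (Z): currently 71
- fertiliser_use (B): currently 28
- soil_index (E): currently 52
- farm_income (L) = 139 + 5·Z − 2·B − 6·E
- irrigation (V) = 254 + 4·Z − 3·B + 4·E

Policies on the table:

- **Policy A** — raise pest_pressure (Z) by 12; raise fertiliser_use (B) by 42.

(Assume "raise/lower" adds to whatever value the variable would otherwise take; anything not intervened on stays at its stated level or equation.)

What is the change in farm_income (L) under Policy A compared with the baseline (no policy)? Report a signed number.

Baseline:
  Z = 71
  B = 28
  E = 52
  L = 139 + 5·71 − 2·28 − 6·52 = 126
Policy A (Z + 12, B + 42):
  Z = 71 + 12 = 83
  B = 28 + 42 = 70
  E = 52
  L = 139 + 5·83 − 2·70 − 6·52 = 102
Change in L: 102 − 126 = -24

-24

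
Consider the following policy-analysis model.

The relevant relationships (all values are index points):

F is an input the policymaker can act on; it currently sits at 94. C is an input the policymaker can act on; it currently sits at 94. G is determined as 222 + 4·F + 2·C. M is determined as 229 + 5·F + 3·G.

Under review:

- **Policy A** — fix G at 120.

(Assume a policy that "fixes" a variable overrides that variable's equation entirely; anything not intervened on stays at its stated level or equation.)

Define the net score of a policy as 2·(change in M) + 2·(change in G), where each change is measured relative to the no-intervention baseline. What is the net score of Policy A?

-5328

Baseline:
  F = 94
  C = 94
  G = 222 + 4·94 + 2·94 = 786
  M = 229 + 5·94 + 3·786 = 3057
Policy A (G := 120):
  F = 94
  C = 94
  G = 120
  M = 229 + 5·94 + 3·120 = 1059
ΔM = 1059 − 3057 = -1998; ΔG = 120 − 786 = -666
Score = 2·(-1998) + 2·(-666) = -5328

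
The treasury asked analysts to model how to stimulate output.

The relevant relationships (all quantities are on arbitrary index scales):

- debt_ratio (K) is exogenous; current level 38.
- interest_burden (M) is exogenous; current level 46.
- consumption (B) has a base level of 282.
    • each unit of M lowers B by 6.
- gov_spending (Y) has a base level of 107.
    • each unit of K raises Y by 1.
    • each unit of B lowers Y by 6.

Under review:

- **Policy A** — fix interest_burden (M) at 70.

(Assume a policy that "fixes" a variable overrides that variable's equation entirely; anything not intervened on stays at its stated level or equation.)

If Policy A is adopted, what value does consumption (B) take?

Policy A (M := 70):
  M = 70
  B = 282 − 6·70 = -138

-138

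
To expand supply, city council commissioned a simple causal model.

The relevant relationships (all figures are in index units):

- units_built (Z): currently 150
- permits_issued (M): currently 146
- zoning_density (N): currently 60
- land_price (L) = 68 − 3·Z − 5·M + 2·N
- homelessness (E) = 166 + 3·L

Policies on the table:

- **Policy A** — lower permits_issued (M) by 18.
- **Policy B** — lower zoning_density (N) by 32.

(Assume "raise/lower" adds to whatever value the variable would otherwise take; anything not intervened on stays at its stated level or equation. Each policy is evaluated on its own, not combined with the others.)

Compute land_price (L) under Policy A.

-902

Policy A (M − 18):
  Z = 150
  M = 146 − 18 = 128
  N = 60
  L = 68 − 3·150 − 5·128 + 2·60 = -902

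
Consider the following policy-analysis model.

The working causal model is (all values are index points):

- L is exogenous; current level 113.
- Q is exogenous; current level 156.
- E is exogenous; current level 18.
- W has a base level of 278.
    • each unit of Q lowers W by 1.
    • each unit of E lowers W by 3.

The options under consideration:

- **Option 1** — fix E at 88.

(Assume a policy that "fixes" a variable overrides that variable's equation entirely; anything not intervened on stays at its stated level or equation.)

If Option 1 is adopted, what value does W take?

Option 1 (E := 88):
  Q = 156
  E = 88
  W = 278 − 156 − 3·88 = -142

-142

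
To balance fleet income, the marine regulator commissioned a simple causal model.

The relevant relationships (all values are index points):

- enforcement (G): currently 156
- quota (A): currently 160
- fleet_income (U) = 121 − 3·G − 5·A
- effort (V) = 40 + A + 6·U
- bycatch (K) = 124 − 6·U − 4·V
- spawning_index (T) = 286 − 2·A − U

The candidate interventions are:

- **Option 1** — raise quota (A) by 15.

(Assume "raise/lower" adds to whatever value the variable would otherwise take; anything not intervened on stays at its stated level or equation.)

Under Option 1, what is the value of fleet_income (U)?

-1222

Option 1 (A + 15):
  G = 156
  A = 160 + 15 = 175
  U = 121 − 3·156 − 5·175 = -1222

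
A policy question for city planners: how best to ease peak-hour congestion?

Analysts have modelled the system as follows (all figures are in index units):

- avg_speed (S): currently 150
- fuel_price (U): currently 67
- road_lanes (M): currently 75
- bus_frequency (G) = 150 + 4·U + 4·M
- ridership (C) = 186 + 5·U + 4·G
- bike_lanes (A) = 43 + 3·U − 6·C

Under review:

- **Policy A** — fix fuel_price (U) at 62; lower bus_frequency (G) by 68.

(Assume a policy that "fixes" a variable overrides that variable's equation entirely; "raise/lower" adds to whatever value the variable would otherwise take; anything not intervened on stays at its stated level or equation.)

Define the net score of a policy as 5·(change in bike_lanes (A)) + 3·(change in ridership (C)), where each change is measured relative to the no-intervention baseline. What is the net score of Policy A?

Baseline:
  U = 67
  M = 75
  G = 150 + 4·67 + 4·75 = 718
  C = 186 + 5·67 + 4·718 = 3393
  A = 43 + 3·67 − 6·3393 = -20114
Policy A (U := 62, G − 68):
  U = 62
  M = 75
  G = 150 + 4·62 + 4·75 (−68 from intervention) = 630
  C = 186 + 5·62 + 4·630 = 3016
  A = 43 + 3·62 − 6·3016 = -17867
ΔA = -17867 − (-20114) = 2247; ΔC = 3016 − 3393 = -377
Score = 5·2247 + 3·(-377) = 10104

10104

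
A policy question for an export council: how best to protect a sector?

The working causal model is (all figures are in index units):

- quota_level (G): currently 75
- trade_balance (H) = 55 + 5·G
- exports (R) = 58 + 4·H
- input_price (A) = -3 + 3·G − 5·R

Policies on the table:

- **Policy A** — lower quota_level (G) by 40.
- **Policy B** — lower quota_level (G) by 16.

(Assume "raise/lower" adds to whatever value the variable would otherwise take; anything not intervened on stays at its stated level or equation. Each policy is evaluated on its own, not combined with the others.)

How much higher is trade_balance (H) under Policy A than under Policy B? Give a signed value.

Policy A (G − 40):
  G = 75 − 40 = 35
  H = 55 + 5·35 = 230
Policy B (G − 16):
  G = 75 − 16 = 59
  H = 55 + 5·59 = 350
H: 230 − 350 = -120

-120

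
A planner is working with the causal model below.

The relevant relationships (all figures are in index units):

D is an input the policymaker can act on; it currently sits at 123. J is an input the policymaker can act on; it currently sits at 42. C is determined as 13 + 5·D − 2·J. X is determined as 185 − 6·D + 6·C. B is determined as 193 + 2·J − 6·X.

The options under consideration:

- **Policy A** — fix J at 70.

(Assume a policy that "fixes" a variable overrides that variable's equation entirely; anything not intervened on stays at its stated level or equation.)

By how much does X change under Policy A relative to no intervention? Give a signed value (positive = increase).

-336

Baseline:
  D = 123
  J = 42
  C = 13 + 5·123 − 2·42 = 544
  X = 185 − 6·123 + 6·544 = 2711
Policy A (J := 70):
  D = 123
  J = 70
  C = 13 + 5·123 − 2·70 = 488
  X = 185 − 6·123 + 6·488 = 2375
Change in X: 2375 − 2711 = -336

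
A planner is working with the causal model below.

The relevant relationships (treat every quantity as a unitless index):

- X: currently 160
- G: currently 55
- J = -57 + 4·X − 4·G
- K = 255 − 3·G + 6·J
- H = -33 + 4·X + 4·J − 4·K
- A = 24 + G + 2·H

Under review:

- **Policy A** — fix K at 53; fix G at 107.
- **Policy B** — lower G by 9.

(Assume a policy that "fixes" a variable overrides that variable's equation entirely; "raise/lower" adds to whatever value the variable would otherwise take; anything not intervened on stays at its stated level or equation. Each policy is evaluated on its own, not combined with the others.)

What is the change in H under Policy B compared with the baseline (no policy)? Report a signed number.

Baseline:
  X = 160
  G = 55
  J = -57 + 4·160 − 4·55 = 363
  K = 255 − 3·55 + 6·363 = 2268
  H = -33 + 4·160 + 4·363 − 4·2268 = -7013
Policy B (G − 9):
  X = 160
  G = 55 − 9 = 46
  J = -57 + 4·160 − 4·46 = 399
  K = 255 − 3·46 + 6·399 = 2511
  H = -33 + 4·160 + 4·399 − 4·2511 = -7841
Change in H: -7841 − (-7013) = -828

-828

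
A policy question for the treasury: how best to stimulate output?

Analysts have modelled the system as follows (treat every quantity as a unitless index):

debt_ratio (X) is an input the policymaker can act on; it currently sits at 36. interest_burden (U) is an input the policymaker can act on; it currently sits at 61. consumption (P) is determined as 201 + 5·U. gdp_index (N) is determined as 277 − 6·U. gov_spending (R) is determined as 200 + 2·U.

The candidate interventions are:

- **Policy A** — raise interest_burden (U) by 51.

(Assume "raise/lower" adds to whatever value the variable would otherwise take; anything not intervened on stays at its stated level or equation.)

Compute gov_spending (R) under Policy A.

424

Policy A (U + 51):
  U = 61 + 51 = 112
  R = 200 + 2·112 = 424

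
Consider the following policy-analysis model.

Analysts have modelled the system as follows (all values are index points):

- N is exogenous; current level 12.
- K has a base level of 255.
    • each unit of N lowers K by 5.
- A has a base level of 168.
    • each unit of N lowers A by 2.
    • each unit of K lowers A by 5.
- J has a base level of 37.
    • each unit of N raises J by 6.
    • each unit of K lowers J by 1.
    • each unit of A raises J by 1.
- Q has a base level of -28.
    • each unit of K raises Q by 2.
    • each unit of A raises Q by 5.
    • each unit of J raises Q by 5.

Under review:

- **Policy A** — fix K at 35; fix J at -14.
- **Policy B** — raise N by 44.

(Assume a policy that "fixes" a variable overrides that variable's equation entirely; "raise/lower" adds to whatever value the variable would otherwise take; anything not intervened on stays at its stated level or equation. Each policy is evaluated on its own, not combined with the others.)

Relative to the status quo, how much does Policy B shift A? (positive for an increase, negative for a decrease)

Baseline:
  N = 12
  K = 255 − 5·12 = 195
  A = 168 − 2·12 − 5·195 = -831
Policy B (N + 44):
  N = 12 + 44 = 56
  K = 255 − 5·56 = -25
  A = 168 − 2·56 − 5·(-25) = 181
Change in A: 181 − (-831) = 1012

1012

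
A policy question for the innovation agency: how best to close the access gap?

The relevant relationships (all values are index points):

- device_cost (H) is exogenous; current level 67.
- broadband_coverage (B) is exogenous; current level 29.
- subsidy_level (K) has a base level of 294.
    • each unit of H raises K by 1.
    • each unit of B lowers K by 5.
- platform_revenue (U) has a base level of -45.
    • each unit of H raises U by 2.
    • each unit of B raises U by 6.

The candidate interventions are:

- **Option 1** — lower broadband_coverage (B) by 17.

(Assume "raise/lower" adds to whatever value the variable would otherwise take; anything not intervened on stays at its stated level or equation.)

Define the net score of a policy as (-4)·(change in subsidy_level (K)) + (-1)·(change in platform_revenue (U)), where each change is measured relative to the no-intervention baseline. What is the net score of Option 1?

Baseline:
  H = 67
  B = 29
  K = 294 + 67 − 5·29 = 216
  U = -45 + 2·67 + 6·29 = 263
Option 1 (B − 17):
  H = 67
  B = 29 − 17 = 12
  K = 294 + 67 − 5·12 = 301
  U = -45 + 2·67 + 6·12 = 161
ΔK = 301 − 216 = 85; ΔU = 161 − 263 = -102
Score = (-4)·85 + (-1)·(-102) = -238

-238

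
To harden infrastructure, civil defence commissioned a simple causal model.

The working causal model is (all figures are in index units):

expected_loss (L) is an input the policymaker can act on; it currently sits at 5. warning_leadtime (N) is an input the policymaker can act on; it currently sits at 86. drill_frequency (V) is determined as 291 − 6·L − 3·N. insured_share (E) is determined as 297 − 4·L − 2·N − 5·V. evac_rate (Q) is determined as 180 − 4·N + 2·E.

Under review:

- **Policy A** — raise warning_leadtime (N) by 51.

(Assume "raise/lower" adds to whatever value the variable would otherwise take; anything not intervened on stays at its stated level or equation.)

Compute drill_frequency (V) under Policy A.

-150

Policy A (N + 51):
  L = 5
  N = 86 + 51 = 137
  V = 291 − 6·5 − 3·137 = -150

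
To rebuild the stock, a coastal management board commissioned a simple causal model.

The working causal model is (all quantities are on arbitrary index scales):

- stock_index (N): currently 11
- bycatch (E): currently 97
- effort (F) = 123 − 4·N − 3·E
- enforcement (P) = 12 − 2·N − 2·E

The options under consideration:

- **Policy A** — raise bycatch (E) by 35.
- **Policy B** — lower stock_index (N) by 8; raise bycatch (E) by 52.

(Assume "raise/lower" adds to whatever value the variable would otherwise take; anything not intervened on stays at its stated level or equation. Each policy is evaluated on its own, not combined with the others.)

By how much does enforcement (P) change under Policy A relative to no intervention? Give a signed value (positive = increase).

-70

Baseline:
  N = 11
  E = 97
  P = 12 − 2·11 − 2·97 = -204
Policy A (E + 35):
  N = 11
  E = 97 + 35 = 132
  P = 12 − 2·11 − 2·132 = -274
Change in P: -274 − (-204) = -70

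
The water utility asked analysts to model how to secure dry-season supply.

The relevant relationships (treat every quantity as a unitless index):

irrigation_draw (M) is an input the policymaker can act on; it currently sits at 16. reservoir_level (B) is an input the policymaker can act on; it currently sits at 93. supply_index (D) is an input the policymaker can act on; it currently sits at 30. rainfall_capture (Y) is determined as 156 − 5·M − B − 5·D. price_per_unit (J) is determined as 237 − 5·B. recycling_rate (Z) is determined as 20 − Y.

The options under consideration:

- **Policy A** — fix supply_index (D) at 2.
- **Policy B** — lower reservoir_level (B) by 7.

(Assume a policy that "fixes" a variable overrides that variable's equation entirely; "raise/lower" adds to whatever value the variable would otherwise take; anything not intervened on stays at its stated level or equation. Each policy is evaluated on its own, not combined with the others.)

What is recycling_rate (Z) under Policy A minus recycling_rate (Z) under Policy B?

-133

Policy A (D := 2):
  M = 16
  B = 93
  D = 2
  Y = 156 − 5·16 − 93 − 5·2 = -27
  Z = 20 − (-27) = 47
Policy B (B − 7):
  M = 16
  B = 93 − 7 = 86
  D = 30
  Y = 156 − 5·16 − 86 − 5·30 = -160
  Z = 20 − (-160) = 180
Z: 47 − 180 = -133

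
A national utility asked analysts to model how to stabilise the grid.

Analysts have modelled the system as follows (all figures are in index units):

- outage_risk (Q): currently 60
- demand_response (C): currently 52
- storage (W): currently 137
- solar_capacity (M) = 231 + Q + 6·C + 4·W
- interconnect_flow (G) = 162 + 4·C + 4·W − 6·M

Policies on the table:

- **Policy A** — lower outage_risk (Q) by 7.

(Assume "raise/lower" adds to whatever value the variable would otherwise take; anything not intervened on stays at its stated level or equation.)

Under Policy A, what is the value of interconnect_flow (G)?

-5946

Policy A (Q − 7):
  Q = 60 − 7 = 53
  C = 52
  W = 137
  M = 231 + 53 + 6·52 + 4·137 = 1144
  G = 162 + 4·52 + 4·137 − 6·1144 = -5946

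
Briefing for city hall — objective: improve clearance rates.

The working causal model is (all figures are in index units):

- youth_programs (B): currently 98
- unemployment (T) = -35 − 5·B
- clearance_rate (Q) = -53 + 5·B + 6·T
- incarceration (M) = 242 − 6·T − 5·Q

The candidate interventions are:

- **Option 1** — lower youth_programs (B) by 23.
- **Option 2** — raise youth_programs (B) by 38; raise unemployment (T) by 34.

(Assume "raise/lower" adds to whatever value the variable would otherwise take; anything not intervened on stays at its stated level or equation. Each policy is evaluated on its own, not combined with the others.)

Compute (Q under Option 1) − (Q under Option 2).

Option 1 (B − 23):
  B = 98 − 23 = 75
  T = -35 − 5·75 = -410
  Q = -53 + 5·75 + 6·(-410) = -2138
Option 2 (B + 38, T + 34):
  B = 98 + 38 = 136
  T = -35 − 5·136 (+34 from intervention) = -681
  Q = -53 + 5·136 + 6·(-681) = -3459
Q: -2138 − (-3459) = 1321

1321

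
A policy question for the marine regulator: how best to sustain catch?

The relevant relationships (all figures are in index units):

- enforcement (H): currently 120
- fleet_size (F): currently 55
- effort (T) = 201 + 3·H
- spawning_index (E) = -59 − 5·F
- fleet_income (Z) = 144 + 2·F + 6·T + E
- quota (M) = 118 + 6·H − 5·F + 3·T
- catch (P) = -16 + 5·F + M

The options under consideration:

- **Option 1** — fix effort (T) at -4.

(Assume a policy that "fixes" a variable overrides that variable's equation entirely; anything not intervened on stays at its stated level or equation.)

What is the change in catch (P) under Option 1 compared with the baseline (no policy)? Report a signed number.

Baseline:
  H = 120
  F = 55
  T = 201 + 3·120 = 561
  M = 118 + 6·120 − 5·55 + 3·561 = 2246
  P = -16 + 5·55 + 2246 = 2505
Option 1 (T := -4):
  H = 120
  F = 55
  T = -4
  M = 118 + 6·120 − 5·55 + 3·(-4) = 551
  P = -16 + 5·55 + 551 = 810
Change in P: 810 − 2505 = -1695

-1695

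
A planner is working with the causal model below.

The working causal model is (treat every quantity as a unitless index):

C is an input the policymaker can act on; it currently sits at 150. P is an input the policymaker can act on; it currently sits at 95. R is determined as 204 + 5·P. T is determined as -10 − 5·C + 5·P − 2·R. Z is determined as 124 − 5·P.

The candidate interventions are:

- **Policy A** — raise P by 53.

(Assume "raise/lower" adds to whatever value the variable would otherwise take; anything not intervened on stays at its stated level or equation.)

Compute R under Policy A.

Policy A (P + 53):
  P = 95 + 53 = 148
  R = 204 + 5·148 = 944

944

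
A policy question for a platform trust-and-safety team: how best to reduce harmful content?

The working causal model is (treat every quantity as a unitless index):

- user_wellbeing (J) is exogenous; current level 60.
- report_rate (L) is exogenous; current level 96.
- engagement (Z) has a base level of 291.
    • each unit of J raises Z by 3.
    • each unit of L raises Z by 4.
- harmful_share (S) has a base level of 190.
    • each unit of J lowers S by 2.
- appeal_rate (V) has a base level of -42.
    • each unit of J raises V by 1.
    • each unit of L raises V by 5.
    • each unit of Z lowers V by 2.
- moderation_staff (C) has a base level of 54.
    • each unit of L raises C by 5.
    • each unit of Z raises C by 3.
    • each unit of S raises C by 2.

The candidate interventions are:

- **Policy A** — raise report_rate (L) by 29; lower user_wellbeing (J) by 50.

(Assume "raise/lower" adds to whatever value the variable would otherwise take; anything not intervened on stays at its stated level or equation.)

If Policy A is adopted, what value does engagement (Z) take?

Policy A (L + 29, J − 50):
  J = 60 − 50 = 10
  L = 96 + 29 = 125
  Z = 291 + 3·10 + 4·125 = 821

821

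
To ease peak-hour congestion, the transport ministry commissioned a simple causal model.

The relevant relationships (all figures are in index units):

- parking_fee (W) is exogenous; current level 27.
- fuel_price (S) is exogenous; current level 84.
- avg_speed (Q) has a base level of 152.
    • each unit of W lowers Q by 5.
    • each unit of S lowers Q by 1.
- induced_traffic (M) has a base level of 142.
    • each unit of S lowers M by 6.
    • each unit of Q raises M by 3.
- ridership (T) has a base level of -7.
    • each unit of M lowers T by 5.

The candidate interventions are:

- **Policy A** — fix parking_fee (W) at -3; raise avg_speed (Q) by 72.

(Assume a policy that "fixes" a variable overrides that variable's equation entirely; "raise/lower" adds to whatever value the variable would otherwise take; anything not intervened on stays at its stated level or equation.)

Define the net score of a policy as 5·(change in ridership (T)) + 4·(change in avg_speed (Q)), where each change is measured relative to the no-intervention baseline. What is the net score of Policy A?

Baseline:
  W = 27
  S = 84
  Q = 152 − 5·27 − 84 = -67
  M = 142 − 6·84 + 3·(-67) = -563
  T = -7 − 5·(-563) = 2808
Policy A (W := -3, Q + 72):
  W = -3
  S = 84
  Q = 152 − 5·(-3) − 84 (+72 from intervention) = 155
  M = 142 − 6·84 + 3·155 = 103
  T = -7 − 5·103 = -522
ΔT = -522 − 2808 = -3330; ΔQ = 155 − (-67) = 222
Score = 5·(-3330) + 4·222 = -15762

-15762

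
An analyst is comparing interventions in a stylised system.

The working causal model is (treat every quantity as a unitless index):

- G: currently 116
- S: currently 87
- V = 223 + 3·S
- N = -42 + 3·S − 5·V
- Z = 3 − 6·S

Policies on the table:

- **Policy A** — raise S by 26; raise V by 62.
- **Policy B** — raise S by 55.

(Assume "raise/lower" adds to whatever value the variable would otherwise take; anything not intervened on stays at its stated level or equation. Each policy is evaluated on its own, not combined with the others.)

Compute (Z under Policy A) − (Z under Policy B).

Policy A (S + 26, V + 62):
  S = 87 + 26 = 113
  Z = 3 − 6·113 = -675
Policy B (S + 55):
  S = 87 + 55 = 142
  Z = 3 − 6·142 = -849
Z: -675 − (-849) = 174

174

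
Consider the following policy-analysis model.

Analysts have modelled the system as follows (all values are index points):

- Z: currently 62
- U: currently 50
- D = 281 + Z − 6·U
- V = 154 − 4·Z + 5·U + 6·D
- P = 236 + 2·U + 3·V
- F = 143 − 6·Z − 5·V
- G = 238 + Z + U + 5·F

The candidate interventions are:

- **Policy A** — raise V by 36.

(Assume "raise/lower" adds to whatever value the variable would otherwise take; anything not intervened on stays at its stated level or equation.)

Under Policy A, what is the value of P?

Policy A (V + 36):
  Z = 62
  U = 50
  D = 281 + 62 − 6·50 = 43
  V = 154 − 4·62 + 5·50 + 6·43 (+36 from intervention) = 450
  P = 236 + 2·50 + 3·450 = 1686

1686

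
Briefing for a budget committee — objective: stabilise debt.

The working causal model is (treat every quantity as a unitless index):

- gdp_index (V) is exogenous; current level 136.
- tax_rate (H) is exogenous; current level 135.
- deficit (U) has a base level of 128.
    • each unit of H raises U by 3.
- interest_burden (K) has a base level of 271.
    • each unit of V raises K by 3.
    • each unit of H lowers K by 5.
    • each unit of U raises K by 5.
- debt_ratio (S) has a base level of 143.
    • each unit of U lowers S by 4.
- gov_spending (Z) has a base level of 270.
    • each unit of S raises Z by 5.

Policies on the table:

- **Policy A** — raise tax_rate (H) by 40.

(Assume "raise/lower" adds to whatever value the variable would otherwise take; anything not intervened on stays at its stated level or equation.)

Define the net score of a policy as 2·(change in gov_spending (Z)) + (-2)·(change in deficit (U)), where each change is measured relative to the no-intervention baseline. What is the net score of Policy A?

-5040

Baseline:
  H = 135
  U = 128 + 3·135 = 533
  S = 143 − 4·533 = -1989
  Z = 270 + 5·(-1989) = -9675
Policy A (H + 40):
  H = 135 + 40 = 175
  U = 128 + 3·175 = 653
  S = 143 − 4·653 = -2469
  Z = 270 + 5·(-2469) = -12075
ΔZ = -12075 − (-9675) = -2400; ΔU = 653 − 533 = 120
Score = 2·(-2400) + (-2)·120 = -5040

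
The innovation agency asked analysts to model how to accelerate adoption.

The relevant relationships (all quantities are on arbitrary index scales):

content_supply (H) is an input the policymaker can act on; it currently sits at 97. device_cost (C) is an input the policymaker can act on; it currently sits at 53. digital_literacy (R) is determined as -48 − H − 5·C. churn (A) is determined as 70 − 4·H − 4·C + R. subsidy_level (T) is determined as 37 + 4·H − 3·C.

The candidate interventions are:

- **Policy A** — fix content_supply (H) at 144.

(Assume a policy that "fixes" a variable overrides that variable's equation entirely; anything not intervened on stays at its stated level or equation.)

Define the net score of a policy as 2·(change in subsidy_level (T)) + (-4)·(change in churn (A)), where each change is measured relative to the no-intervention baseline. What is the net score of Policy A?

Baseline:
  H = 97
  C = 53
  R = -48 − 97 − 5·53 = -410
  A = 70 − 4·97 − 4·53 + (-410) = -940
  T = 37 + 4·97 − 3·53 = 266
Policy A (H := 144):
  H = 144
  C = 53
  R = -48 − 144 − 5·53 = -457
  A = 70 − 4·144 − 4·53 + (-457) = -1175
  T = 37 + 4·144 − 3·53 = 454
ΔT = 454 − 266 = 188; ΔA = -1175 − (-940) = -235
Score = 2·188 + (-4)·(-235) = 1316

1316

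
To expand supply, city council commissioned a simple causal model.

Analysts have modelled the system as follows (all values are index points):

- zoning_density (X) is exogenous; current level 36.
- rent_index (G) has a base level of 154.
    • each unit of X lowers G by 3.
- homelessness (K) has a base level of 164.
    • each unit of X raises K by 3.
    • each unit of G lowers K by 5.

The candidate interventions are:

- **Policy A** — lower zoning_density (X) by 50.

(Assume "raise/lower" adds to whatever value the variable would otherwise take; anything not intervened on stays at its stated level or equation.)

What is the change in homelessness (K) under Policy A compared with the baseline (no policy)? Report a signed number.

Baseline:
  X = 36
  G = 154 − 3·36 = 46
  K = 164 + 3·36 − 5·46 = 42
Policy A (X − 50):
  X = 36 − 50 = -14
  G = 154 − 3·(-14) = 196
  K = 164 + 3·(-14) − 5·196 = -858
Change in K: -858 − 42 = -900

-900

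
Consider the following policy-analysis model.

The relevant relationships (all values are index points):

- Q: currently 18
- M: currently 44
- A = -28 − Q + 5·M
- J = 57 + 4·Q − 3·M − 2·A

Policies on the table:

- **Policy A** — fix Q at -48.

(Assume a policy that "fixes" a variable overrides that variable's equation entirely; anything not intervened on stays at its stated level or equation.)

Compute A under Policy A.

240

Policy A (Q := -48):
  Q = -48
  M = 44
  A = -28 − (-48) + 5·44 = 240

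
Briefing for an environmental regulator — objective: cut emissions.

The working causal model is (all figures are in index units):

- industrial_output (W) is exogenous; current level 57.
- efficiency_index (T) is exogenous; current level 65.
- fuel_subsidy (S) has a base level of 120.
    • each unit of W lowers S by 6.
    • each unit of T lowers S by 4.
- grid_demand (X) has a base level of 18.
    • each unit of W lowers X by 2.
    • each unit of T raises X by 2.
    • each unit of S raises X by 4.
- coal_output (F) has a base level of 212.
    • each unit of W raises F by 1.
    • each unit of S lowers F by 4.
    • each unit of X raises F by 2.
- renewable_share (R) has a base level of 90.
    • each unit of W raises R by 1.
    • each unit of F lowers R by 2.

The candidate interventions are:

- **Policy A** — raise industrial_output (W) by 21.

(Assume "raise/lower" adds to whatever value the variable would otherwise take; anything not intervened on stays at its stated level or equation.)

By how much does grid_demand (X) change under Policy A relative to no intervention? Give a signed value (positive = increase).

Baseline:
  W = 57
  T = 65
  S = 120 − 6·57 − 4·65 = -482
  X = 18 − 2·57 + 2·65 + 4·(-482) = -1894
Policy A (W + 21):
  W = 57 + 21 = 78
  T = 65
  S = 120 − 6·78 − 4·65 = -608
  X = 18 − 2·78 + 2·65 + 4·(-608) = -2440
Change in X: -2440 − (-1894) = -546

-546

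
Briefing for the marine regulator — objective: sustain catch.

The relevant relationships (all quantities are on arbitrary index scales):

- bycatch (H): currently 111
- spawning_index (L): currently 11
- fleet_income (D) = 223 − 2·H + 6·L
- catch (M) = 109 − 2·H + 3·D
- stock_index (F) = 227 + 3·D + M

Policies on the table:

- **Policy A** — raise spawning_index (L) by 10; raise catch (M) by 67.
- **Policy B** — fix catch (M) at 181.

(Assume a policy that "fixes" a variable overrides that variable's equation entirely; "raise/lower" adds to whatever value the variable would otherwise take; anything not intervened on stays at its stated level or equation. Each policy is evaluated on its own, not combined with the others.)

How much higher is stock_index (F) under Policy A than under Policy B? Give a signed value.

334

Policy A (L + 10, M + 67):
  H = 111
  L = 11 + 10 = 21
  D = 223 − 2·111 + 6·21 = 127
  M = 109 − 2·111 + 3·127 (+67 from intervention) = 335
  F = 227 + 3·127 + 335 = 943
Policy B (M := 181):
  H = 111
  L = 11
  D = 223 − 2·111 + 6·11 = 67
  M = 181
  F = 227 + 3·67 + 181 = 609
F: 943 − 609 = 334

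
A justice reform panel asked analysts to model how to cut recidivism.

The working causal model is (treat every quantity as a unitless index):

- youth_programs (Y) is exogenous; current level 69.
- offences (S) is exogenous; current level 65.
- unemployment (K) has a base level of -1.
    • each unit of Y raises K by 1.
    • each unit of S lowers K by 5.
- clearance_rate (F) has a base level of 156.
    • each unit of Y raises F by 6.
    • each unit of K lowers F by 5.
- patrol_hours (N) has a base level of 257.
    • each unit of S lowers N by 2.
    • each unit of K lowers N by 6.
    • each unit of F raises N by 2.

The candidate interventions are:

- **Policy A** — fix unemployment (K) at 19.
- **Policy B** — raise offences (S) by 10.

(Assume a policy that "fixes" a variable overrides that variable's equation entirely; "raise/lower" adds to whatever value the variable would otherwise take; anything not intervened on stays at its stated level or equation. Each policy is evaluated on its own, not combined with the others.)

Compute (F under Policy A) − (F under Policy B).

Policy A (K := 19):
  Y = 69
  S = 65
  K = 19
  F = 156 + 6·69 − 5·19 = 475
Policy B (S + 10):
  Y = 69
  S = 65 + 10 = 75
  K = -1 + 69 − 5·75 = -307
  F = 156 + 6·69 − 5·(-307) = 2105
F: 475 − 2105 = -1630

-1630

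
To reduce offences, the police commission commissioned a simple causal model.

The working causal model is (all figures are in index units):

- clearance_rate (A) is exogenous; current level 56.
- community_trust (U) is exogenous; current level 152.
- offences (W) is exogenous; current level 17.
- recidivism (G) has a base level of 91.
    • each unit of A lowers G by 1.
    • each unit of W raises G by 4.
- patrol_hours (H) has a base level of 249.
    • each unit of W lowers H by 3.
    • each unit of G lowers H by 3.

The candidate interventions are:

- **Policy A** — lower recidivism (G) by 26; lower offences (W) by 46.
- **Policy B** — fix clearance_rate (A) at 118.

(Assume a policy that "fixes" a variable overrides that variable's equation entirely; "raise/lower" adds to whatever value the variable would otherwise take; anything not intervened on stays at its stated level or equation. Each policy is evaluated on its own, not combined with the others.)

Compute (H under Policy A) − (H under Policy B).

Policy A (G − 26, W − 46):
  A = 56
  W = 17 − 46 = -29
  G = 91 − 56 + 4·(-29) (−26 from intervention) = -107
  H = 249 − 3·(-29) − 3·(-107) = 657
Policy B (A := 118):
  A = 118
  W = 17
  G = 91 − 118 + 4·17 = 41
  H = 249 − 3·17 − 3·41 = 75
H: 657 − 75 = 582

582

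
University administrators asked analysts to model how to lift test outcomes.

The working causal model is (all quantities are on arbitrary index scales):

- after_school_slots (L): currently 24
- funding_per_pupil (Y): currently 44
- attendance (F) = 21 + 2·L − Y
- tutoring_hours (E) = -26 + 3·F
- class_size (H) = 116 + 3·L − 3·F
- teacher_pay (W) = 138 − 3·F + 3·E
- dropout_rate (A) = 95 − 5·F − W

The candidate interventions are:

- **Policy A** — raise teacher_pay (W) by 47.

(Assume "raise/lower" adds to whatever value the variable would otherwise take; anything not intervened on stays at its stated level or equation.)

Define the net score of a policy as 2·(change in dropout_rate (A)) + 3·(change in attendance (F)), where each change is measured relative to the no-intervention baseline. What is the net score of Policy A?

-94

Baseline:
  L = 24
  Y = 44
  F = 21 + 2·24 − 44 = 25
  E = -26 + 3·25 = 49
  W = 138 − 3·25 + 3·49 = 210
  A = 95 − 5·25 − 210 = -240
Policy A (W + 47):
  L = 24
  Y = 44
  F = 21 + 2·24 − 44 = 25
  E = -26 + 3·25 = 49
  W = 138 − 3·25 + 3·49 (+47 from intervention) = 257
  A = 95 − 5·25 − 257 = -287
ΔA = -287 − (-240) = -47; ΔF = 25 − 25 = 0
Score = 2·(-47) + 3·0 = -94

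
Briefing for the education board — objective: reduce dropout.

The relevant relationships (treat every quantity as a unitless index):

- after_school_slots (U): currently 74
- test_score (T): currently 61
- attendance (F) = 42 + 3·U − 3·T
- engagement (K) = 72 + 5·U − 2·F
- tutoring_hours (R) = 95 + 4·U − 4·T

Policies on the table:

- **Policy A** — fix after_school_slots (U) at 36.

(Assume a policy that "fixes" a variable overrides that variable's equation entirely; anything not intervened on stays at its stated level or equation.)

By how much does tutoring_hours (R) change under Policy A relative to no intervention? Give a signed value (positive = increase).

-152

Baseline:
  U = 74
  T = 61
  R = 95 + 4·74 − 4·61 = 147
Policy A (U := 36):
  U = 36
  T = 61
  R = 95 + 4·36 − 4·61 = -5
Change in R: -5 − 147 = -152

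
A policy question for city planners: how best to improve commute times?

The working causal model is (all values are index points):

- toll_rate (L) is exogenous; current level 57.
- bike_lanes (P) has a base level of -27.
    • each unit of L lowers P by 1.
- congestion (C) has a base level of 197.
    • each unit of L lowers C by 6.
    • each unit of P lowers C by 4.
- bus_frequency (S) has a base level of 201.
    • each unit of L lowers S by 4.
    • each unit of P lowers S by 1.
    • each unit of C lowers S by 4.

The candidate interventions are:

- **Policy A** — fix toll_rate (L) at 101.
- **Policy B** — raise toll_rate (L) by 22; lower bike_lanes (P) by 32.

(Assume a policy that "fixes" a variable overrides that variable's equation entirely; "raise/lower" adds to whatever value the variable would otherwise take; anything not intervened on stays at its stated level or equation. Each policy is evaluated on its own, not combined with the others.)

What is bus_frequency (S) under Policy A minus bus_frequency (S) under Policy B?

590

Policy A (L := 101):
  L = 101
  P = -27 − 101 = -128
  C = 197 − 6·101 − 4·(-128) = 103
  S = 201 − 4·101 − (-128) − 4·103 = -487
Policy B (L + 22, P − 32):
  L = 57 + 22 = 79
  P = -27 − 79 (−32 from intervention) = -138
  C = 197 − 6·79 − 4·(-138) = 275
  S = 201 − 4·79 − (-138) − 4·275 = -1077
S: -487 − (-1077) = 590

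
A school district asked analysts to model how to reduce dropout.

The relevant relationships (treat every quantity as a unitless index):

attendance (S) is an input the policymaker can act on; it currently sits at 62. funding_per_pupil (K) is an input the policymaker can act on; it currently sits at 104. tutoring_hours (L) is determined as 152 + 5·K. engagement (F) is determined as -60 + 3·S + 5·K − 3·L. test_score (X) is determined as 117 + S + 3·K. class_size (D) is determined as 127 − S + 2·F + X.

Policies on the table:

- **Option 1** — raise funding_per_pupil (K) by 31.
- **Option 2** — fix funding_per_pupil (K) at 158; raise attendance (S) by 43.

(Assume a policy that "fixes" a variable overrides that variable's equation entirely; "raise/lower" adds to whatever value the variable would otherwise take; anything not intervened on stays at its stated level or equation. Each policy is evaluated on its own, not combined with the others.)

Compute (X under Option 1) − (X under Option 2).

Option 1 (K + 31):
  S = 62
  K = 104 + 31 = 135
  X = 117 + 62 + 3·135 = 584
Option 2 (K := 158, S + 43):
  S = 62 + 43 = 105
  K = 158
  X = 117 + 105 + 3·158 = 696
X: 584 − 696 = -112

-112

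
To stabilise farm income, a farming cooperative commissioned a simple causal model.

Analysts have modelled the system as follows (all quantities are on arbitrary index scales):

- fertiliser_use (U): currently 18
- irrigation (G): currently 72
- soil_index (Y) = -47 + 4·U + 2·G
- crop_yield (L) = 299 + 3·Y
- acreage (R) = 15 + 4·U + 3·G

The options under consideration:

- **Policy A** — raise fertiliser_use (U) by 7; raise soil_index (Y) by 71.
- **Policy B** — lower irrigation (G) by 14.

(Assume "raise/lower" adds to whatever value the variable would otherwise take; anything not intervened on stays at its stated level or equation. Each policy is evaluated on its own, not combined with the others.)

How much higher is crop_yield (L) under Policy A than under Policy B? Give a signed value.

381

Policy A (U + 7, Y + 71):
  U = 18 + 7 = 25
  G = 72
  Y = -47 + 4·25 + 2·72 (+71 from intervention) = 268
  L = 299 + 3·268 = 1103
Policy B (G − 14):
  U = 18
  G = 72 − 14 = 58
  Y = -47 + 4·18 + 2·58 = 141
  L = 299 + 3·141 = 722
L: 1103 − 722 = 381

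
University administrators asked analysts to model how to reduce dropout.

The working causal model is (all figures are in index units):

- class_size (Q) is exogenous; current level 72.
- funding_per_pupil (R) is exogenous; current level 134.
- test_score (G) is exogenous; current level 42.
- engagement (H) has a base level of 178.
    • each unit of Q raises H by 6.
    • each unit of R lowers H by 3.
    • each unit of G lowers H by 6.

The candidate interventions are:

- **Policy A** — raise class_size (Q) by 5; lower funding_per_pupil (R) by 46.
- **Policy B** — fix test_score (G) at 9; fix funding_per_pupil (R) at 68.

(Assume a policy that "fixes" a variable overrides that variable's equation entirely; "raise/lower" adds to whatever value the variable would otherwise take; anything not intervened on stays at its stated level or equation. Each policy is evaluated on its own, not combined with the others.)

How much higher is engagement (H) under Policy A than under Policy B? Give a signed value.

Policy A (Q + 5, R − 46):
  Q = 72 + 5 = 77
  R = 134 − 46 = 88
  G = 42
  H = 178 + 6·77 − 3·88 − 6·42 = 124
Policy B (G := 9, R := 68):
  Q = 72
  R = 68
  G = 9
  H = 178 + 6·72 − 3·68 − 6·9 = 352
H: 124 − 352 = -228

-228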